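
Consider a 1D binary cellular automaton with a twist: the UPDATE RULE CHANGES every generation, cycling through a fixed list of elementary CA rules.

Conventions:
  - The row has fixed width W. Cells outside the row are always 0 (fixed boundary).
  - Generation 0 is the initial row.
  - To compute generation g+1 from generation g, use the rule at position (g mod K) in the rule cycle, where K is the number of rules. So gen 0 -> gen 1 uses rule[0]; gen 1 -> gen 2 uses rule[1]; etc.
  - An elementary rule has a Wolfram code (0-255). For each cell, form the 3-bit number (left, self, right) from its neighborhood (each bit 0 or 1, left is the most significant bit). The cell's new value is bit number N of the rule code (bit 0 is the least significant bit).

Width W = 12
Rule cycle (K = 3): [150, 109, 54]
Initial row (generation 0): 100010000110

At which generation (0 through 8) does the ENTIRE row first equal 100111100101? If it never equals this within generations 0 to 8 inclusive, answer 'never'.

Answer: never

Derivation:
Gen 0: 100010000110
Gen 1 (rule 150): 110111001001
Gen 2 (rule 109): 111101001001
Gen 3 (rule 54): 000011111111
Gen 4 (rule 150): 000101111110
Gen 5 (rule 109): 110111000010
Gen 6 (rule 54): 001000100111
Gen 7 (rule 150): 011101111010
Gen 8 (rule 109): 010111001110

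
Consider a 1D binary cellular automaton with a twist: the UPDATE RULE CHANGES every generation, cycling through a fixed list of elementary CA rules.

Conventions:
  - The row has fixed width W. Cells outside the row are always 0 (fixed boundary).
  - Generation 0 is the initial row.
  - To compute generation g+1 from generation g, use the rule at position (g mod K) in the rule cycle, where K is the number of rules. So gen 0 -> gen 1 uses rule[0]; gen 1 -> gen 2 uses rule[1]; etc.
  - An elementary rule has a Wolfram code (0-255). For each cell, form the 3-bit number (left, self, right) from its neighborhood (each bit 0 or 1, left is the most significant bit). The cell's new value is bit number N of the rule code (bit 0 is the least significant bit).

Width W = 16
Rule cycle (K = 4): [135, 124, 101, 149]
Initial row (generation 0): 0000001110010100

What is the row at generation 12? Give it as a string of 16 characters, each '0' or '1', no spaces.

Answer: 0000001111000101

Derivation:
Gen 0: 0000001110010100
Gen 1 (rule 135): 1111110100110101
Gen 2 (rule 124): 1000011110111111
Gen 3 (rule 101): 1011000011000001
Gen 4 (rule 149): 1000111000111101
Gen 5 (rule 135): 1011010011011001
Gen 6 (rule 124): 1111111011111101
Gen 7 (rule 101): 0000001100000111
Gen 8 (rule 149): 1111100011110010
Gen 9 (rule 135): 0111001101100110
Gen 10 (rule 124): 0101101111110111
Gen 11 (rule 101): 0110110000011001
Gen 12 (rule 149): 0000001111000101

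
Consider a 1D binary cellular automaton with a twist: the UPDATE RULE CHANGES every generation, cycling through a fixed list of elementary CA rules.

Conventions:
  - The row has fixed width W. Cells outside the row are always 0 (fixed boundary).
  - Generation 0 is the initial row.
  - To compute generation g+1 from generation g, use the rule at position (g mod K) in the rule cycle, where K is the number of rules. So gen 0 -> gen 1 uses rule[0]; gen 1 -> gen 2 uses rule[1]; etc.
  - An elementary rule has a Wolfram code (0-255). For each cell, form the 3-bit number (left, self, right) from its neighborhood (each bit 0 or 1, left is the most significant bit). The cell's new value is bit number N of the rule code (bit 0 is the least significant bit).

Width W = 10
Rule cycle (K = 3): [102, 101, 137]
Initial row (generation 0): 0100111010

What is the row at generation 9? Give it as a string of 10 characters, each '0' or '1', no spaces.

Answer: 1110010000

Derivation:
Gen 0: 0100111010
Gen 1 (rule 102): 1101001110
Gen 2 (rule 101): 0111000010
Gen 3 (rule 137): 0110011000
Gen 4 (rule 102): 1010101000
Gen 5 (rule 101): 1111111011
Gen 6 (rule 137): 1111110010
Gen 7 (rule 102): 0000010110
Gen 8 (rule 101): 1111011010
Gen 9 (rule 137): 1110010000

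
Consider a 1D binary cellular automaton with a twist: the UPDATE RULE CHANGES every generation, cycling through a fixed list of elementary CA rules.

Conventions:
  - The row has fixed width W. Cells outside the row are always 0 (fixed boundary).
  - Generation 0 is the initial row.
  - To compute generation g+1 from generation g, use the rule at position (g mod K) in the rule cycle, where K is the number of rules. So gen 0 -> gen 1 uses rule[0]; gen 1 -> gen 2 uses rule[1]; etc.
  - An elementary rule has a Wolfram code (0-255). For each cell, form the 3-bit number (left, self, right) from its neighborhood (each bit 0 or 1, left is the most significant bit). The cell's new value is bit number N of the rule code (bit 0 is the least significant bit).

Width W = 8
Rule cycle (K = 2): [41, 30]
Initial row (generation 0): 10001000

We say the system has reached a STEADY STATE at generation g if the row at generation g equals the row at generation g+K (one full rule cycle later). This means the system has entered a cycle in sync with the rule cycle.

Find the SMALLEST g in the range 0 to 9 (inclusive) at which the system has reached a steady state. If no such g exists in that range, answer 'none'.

Answer: none

Derivation:
Gen 0: 10001000
Gen 1 (rule 41): 00100011
Gen 2 (rule 30): 01110110
Gen 3 (rule 41): 01001100
Gen 4 (rule 30): 11111010
Gen 5 (rule 41): 10000100
Gen 6 (rule 30): 11001110
Gen 7 (rule 41): 10001000
Gen 8 (rule 30): 11011100
Gen 9 (rule 41): 10110001
Gen 10 (rule 30): 10101011
Gen 11 (rule 41): 01010110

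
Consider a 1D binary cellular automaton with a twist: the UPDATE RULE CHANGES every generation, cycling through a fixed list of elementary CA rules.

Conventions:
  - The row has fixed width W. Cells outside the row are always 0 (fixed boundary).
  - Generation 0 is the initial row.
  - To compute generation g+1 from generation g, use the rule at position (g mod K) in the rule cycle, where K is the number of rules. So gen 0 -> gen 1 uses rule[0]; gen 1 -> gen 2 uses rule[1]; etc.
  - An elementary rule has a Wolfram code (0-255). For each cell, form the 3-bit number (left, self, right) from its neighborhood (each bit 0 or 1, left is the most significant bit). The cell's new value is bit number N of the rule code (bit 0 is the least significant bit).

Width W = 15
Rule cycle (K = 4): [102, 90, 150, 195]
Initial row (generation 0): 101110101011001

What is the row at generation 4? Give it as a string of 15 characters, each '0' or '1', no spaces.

Gen 0: 101110101011001
Gen 1 (rule 102): 110011111101011
Gen 2 (rule 90): 111110000100011
Gen 3 (rule 150): 011101001110100
Gen 4 (rule 195): 101100010110001

Answer: 101100010110001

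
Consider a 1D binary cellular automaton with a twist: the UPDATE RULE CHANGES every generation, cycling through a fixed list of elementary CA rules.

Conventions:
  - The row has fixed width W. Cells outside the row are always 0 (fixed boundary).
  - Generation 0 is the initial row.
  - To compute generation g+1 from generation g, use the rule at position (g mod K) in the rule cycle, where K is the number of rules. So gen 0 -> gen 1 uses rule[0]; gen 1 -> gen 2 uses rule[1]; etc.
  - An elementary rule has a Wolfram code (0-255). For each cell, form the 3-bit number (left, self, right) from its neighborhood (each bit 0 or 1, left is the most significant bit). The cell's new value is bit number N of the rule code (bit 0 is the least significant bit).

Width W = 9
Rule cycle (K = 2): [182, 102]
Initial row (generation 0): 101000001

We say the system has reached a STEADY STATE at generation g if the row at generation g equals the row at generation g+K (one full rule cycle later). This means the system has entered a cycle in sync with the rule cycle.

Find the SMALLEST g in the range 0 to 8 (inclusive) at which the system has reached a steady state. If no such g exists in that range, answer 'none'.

Gen 0: 101000001
Gen 1 (rule 182): 111100011
Gen 2 (rule 102): 000100101
Gen 3 (rule 182): 001111111
Gen 4 (rule 102): 010000001
Gen 5 (rule 182): 111000011
Gen 6 (rule 102): 001000101
Gen 7 (rule 182): 011101111
Gen 8 (rule 102): 100110001
Gen 9 (rule 182): 111001011
Gen 10 (rule 102): 001011101

Answer: none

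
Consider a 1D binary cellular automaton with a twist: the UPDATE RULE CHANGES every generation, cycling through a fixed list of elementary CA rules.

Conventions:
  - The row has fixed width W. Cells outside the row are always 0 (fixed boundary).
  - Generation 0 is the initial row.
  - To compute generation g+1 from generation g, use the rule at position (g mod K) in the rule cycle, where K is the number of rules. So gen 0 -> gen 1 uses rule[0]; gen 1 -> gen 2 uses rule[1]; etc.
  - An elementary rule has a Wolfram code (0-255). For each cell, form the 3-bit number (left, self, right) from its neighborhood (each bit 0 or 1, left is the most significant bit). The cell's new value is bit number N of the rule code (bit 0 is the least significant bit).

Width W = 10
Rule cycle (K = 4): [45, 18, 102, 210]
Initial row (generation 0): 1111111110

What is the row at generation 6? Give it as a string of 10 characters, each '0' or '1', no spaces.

Gen 0: 1111111110
Gen 1 (rule 45): 1000000000
Gen 2 (rule 18): 0100000000
Gen 3 (rule 102): 1100000000
Gen 4 (rule 210): 0110000000
Gen 5 (rule 45): 0100111111
Gen 6 (rule 18): 1011000000

Answer: 1011000000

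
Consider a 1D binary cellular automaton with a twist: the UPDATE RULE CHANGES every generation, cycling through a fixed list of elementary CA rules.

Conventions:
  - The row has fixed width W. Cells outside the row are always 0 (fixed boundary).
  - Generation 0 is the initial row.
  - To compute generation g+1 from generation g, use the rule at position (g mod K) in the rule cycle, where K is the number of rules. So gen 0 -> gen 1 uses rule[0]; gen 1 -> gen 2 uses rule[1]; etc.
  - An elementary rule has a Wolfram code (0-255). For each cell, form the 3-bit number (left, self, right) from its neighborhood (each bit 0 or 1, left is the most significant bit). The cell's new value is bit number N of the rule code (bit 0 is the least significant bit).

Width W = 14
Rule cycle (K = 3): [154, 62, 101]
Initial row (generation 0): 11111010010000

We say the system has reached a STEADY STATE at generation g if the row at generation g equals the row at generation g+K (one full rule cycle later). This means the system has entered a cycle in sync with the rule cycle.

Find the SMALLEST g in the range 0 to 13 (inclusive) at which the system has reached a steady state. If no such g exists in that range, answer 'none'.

Answer: none

Derivation:
Gen 0: 11111010010000
Gen 1 (rule 154): 11110001101000
Gen 2 (rule 62): 10001011011100
Gen 3 (rule 101): 10101101100101
Gen 4 (rule 154): 00001001011000
Gen 5 (rule 62): 00011111110100
Gen 6 (rule 101): 11000000011101
Gen 7 (rule 154): 10100000111000
Gen 8 (rule 62): 11110001100100
Gen 9 (rule 101): 00010100100101
Gen 10 (rule 154): 00100011011000
Gen 11 (rule 62): 01110110110100
Gen 12 (rule 101): 00011011011101
Gen 13 (rule 154): 00110010011000
Gen 14 (rule 62): 01101111110100
Gen 15 (rule 101): 00110000011101
Gen 16 (rule 154): 01101000111000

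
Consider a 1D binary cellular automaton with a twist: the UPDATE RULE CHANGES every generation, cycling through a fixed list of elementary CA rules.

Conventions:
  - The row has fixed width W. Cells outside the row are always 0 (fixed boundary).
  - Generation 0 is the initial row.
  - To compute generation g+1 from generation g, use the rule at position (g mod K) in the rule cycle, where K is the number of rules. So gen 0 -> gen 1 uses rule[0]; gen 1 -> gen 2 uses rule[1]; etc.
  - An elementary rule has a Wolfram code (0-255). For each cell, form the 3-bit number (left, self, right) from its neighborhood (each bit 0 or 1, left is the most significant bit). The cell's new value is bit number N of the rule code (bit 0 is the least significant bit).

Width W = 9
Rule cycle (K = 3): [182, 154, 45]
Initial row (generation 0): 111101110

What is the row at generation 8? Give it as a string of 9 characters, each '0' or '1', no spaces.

Gen 0: 111101110
Gen 1 (rule 182): 011010101
Gen 2 (rule 154): 110000000
Gen 3 (rule 45): 100111111
Gen 4 (rule 182): 111011110
Gen 5 (rule 154): 110011101
Gen 6 (rule 45): 100010011
Gen 7 (rule 182): 110111100
Gen 8 (rule 154): 100111010

Answer: 100111010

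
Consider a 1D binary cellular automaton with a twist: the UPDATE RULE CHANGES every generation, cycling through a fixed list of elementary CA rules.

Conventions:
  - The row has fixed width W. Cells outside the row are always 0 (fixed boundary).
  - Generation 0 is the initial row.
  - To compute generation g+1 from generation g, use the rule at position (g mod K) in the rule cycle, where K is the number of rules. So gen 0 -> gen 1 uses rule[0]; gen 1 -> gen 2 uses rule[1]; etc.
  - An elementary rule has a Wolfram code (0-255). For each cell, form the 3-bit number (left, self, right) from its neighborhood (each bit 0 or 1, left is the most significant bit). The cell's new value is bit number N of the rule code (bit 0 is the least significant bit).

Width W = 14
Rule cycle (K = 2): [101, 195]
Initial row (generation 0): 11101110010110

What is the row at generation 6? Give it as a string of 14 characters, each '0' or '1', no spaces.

Answer: 01011011100010

Derivation:
Gen 0: 11101110010110
Gen 1 (rule 101): 00110010011010
Gen 2 (rule 195): 11010100101000
Gen 3 (rule 101): 01111100111011
Gen 4 (rule 195): 10111101011001
Gen 5 (rule 101): 11000111101001
Gen 6 (rule 195): 01011011100010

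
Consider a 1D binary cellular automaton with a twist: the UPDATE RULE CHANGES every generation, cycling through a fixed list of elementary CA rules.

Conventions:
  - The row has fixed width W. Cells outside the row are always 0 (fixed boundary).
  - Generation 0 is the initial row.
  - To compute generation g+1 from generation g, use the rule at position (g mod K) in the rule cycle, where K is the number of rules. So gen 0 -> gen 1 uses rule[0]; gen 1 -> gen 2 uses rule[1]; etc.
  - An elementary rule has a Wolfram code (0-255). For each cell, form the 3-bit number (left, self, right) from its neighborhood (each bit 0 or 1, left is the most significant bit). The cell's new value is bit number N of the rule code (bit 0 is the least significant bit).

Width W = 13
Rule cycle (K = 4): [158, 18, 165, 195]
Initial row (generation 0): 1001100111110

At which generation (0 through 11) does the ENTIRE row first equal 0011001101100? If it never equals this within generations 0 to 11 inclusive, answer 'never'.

Answer: never

Derivation:
Gen 0: 1001100111110
Gen 1 (rule 158): 1111011111101
Gen 2 (rule 18): 0000000000000
Gen 3 (rule 165): 1111111111111
Gen 4 (rule 195): 0111111111111
Gen 5 (rule 158): 1111111111110
Gen 6 (rule 18): 0000000000001
Gen 7 (rule 165): 1111111111101
Gen 8 (rule 195): 0111111111100
Gen 9 (rule 158): 1111111111010
Gen 10 (rule 18): 0000000000001
Gen 11 (rule 165): 1111111111101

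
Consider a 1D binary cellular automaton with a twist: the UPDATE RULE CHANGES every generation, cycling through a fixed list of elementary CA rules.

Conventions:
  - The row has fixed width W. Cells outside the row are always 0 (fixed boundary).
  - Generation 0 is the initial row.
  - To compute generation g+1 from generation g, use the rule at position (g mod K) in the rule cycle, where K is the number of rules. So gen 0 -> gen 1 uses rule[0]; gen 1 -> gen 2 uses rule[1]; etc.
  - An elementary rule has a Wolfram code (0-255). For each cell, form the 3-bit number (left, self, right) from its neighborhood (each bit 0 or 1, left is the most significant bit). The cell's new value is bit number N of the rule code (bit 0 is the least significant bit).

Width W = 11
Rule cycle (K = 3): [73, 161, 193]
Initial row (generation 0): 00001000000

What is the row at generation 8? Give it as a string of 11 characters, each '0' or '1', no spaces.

Answer: 01000010100

Derivation:
Gen 0: 00001000000
Gen 1 (rule 73): 11100011111
Gen 2 (rule 161): 01001001110
Gen 3 (rule 193): 00000000110
Gen 4 (rule 73): 11111110110
Gen 5 (rule 161): 01111101000
Gen 6 (rule 193): 00111100011
Gen 7 (rule 73): 10100101011
Gen 8 (rule 161): 01000010100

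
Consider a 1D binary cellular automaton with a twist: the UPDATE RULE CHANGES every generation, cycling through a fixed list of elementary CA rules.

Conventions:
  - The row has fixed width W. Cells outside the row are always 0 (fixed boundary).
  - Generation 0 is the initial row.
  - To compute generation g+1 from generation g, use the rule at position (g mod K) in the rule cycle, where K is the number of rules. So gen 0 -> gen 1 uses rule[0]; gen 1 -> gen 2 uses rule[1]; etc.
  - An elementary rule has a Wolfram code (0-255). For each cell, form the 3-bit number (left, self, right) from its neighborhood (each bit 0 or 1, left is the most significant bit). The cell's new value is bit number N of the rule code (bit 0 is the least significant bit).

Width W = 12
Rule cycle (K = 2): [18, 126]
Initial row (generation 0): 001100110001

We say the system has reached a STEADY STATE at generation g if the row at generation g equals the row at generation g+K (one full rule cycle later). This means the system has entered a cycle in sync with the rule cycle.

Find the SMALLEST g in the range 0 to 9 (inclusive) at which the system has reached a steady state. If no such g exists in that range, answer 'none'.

Gen 0: 001100110001
Gen 1 (rule 18): 010011001010
Gen 2 (rule 126): 111111111111
Gen 3 (rule 18): 000000000000
Gen 4 (rule 126): 000000000000
Gen 5 (rule 18): 000000000000
Gen 6 (rule 126): 000000000000
Gen 7 (rule 18): 000000000000
Gen 8 (rule 126): 000000000000
Gen 9 (rule 18): 000000000000
Gen 10 (rule 126): 000000000000
Gen 11 (rule 18): 000000000000

Answer: 3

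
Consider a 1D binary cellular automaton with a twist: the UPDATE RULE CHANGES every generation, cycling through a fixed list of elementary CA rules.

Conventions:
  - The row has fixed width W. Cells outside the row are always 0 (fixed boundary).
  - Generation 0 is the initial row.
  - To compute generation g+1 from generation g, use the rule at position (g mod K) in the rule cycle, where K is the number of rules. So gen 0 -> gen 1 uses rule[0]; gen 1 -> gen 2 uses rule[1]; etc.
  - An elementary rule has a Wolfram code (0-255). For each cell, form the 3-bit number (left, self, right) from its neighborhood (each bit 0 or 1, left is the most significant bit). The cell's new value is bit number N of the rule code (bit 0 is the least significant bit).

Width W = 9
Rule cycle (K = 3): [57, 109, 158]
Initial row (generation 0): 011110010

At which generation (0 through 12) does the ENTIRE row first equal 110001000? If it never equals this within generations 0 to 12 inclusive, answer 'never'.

Answer: never

Derivation:
Gen 0: 011110010
Gen 1 (rule 57): 010001001
Gen 2 (rule 109): 010101001
Gen 3 (rule 158): 110101111
Gen 4 (rule 57): 101011000
Gen 5 (rule 109): 111111011
Gen 6 (rule 158): 111110010
Gen 7 (rule 57): 100001001
Gen 8 (rule 109): 101101001
Gen 9 (rule 158): 101001111
Gen 10 (rule 57): 010101000
Gen 11 (rule 109): 011111011
Gen 12 (rule 158): 111110010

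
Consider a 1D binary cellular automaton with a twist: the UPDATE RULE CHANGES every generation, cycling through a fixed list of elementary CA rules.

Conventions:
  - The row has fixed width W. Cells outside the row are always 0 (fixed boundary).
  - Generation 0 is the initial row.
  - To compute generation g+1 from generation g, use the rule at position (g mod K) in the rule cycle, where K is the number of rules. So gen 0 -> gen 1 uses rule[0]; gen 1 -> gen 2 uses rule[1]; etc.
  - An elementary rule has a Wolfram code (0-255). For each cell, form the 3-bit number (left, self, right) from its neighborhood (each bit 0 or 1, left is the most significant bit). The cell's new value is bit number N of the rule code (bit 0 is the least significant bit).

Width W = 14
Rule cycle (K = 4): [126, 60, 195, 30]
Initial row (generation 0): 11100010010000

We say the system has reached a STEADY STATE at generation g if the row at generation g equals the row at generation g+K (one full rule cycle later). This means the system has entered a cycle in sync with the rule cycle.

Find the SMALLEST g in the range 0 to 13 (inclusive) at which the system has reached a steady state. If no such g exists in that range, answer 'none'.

Gen 0: 11100010010000
Gen 1 (rule 126): 10110111111000
Gen 2 (rule 60): 11101100000100
Gen 3 (rule 195): 01100101111001
Gen 4 (rule 30): 11011101000111
Gen 5 (rule 126): 11110111101101
Gen 6 (rule 60): 10001100011011
Gen 7 (rule 195): 00110101101001
Gen 8 (rule 30): 01100101001111
Gen 9 (rule 126): 11111111111001
Gen 10 (rule 60): 10000000000101
Gen 11 (rule 195): 00111111111000
Gen 12 (rule 30): 01100000000100
Gen 13 (rule 126): 11110000001110
Gen 14 (rule 60): 10001000001001
Gen 15 (rule 195): 00110011110010
Gen 16 (rule 30): 01101110001111
Gen 17 (rule 126): 11111011011001

Answer: none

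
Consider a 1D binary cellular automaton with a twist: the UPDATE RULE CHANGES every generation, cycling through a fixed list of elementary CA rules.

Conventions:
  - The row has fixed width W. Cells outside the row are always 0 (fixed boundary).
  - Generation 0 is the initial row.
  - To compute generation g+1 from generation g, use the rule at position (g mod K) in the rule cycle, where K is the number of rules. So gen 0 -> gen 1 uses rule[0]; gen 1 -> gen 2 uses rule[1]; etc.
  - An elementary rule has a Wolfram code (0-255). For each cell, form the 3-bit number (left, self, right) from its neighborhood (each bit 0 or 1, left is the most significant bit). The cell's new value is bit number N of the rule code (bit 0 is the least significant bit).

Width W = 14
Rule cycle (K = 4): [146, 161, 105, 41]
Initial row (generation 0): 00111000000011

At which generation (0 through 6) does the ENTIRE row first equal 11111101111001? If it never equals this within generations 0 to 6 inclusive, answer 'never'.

Answer: never

Derivation:
Gen 0: 00111000000011
Gen 1 (rule 146): 01010100000100
Gen 2 (rule 161): 00101001110001
Gen 3 (rule 105): 10010001010100
Gen 4 (rule 41): 00000100101001
Gen 5 (rule 146): 00001011000110
Gen 6 (rule 161): 11100100010000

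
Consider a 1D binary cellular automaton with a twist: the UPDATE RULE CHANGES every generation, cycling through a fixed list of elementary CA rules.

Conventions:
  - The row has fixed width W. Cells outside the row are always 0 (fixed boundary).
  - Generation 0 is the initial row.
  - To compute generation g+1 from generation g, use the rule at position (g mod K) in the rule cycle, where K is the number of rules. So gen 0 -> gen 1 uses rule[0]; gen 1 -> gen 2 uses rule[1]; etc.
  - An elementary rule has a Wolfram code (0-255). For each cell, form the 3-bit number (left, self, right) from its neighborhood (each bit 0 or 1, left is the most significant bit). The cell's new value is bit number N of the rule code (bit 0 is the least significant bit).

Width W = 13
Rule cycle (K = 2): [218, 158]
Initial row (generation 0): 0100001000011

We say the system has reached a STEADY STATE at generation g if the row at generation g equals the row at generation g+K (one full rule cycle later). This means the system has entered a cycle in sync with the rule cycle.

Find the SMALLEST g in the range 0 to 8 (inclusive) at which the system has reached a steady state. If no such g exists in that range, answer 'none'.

Answer: 5

Derivation:
Gen 0: 0100001000011
Gen 1 (rule 218): 1010010100111
Gen 2 (rule 158): 1011110111110
Gen 3 (rule 218): 0011110111111
Gen 4 (rule 158): 0111100111110
Gen 5 (rule 218): 1111111111111
Gen 6 (rule 158): 1111111111110
Gen 7 (rule 218): 1111111111111
Gen 8 (rule 158): 1111111111110
Gen 9 (rule 218): 1111111111111
Gen 10 (rule 158): 1111111111110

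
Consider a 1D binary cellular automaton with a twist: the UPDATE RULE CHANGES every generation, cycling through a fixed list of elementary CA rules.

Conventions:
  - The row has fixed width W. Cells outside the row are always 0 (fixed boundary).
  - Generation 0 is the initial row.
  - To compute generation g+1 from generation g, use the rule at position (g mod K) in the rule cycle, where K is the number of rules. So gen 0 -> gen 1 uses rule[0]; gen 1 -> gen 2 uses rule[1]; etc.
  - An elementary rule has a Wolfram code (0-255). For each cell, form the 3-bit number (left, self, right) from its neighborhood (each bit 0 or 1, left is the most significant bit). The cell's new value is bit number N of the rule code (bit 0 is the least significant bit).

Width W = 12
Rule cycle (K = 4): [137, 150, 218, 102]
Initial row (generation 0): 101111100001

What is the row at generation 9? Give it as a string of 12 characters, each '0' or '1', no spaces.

Gen 0: 101111100001
Gen 1 (rule 137): 001111001100
Gen 2 (rule 150): 010110110010
Gen 3 (rule 218): 100110111101
Gen 4 (rule 102): 101011000111
Gen 5 (rule 137): 000010010110
Gen 6 (rule 150): 000111110001
Gen 7 (rule 218): 001111111010
Gen 8 (rule 102): 010000001110
Gen 9 (rule 137): 000111101100

Answer: 000111101100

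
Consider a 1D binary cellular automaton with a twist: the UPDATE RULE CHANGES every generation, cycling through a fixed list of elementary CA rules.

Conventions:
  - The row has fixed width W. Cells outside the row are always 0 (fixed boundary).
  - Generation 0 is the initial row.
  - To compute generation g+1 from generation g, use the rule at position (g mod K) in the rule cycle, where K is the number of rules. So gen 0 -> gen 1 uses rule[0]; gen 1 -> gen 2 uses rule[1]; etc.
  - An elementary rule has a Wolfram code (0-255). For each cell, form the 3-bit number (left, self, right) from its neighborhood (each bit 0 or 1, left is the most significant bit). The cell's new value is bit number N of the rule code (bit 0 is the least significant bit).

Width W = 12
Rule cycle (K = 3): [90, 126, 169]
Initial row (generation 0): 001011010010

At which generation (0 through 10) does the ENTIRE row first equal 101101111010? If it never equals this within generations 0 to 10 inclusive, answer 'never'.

Answer: 9

Derivation:
Gen 0: 001011010010
Gen 1 (rule 90): 010011001101
Gen 2 (rule 126): 111111111111
Gen 3 (rule 169): 111111111110
Gen 4 (rule 90): 100000000011
Gen 5 (rule 126): 110000000111
Gen 6 (rule 169): 100111110110
Gen 7 (rule 90): 011100010111
Gen 8 (rule 126): 110110111101
Gen 9 (rule 169): 101101111010
Gen 10 (rule 90): 001101001001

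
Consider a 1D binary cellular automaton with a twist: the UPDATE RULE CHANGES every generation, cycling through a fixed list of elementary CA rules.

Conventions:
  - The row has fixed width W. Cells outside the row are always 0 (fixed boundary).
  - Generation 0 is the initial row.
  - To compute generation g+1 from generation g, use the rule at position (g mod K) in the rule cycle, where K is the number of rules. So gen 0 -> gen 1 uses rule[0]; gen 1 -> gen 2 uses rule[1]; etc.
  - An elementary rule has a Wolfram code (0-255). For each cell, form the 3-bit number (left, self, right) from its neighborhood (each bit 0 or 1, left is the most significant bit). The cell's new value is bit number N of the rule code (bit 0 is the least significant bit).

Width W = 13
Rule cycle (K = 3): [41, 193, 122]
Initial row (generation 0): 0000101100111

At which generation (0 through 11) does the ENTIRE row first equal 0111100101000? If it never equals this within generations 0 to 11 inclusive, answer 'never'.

Gen 0: 0000101100111
Gen 1 (rule 41): 1110011000100
Gen 2 (rule 193): 0110001010001
Gen 3 (rule 122): 1111010101010
Gen 4 (rule 41): 1000101010100
Gen 5 (rule 193): 0010000000001
Gen 6 (rule 122): 0101000000010
Gen 7 (rule 41): 0010011111000
Gen 8 (rule 193): 1000001111011
Gen 9 (rule 122): 0100011001111
Gen 10 (rule 41): 0001010001000
Gen 11 (rule 193): 1100000100011

Answer: never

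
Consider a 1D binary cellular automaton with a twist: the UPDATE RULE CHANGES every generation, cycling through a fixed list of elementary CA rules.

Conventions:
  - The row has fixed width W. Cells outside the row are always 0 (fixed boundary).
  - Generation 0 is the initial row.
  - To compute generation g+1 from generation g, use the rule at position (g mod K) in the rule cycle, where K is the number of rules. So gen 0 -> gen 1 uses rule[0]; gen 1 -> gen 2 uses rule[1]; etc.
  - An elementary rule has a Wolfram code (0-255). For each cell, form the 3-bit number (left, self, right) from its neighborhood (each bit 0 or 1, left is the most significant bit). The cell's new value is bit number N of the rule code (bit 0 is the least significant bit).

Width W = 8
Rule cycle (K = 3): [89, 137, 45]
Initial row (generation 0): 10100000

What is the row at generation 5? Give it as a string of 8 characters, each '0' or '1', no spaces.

Answer: 10111110

Derivation:
Gen 0: 10100000
Gen 1 (rule 89): 00011111
Gen 2 (rule 137): 11011110
Gen 3 (rule 45): 10110000
Gen 4 (rule 89): 00111111
Gen 5 (rule 137): 10111110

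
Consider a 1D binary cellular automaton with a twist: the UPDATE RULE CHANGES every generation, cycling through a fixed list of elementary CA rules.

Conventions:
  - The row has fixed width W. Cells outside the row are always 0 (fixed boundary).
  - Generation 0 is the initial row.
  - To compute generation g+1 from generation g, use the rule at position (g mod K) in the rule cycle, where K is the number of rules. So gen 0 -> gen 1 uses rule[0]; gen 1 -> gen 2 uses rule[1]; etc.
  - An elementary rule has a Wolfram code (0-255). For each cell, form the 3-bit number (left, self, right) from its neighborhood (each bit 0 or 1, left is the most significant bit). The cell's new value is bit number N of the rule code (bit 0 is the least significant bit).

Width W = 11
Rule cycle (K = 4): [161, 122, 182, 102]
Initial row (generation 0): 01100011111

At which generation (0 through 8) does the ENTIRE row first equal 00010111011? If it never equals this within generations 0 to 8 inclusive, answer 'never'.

Answer: 2

Derivation:
Gen 0: 01100011111
Gen 1 (rule 161): 00001001110
Gen 2 (rule 122): 00010111011
Gen 3 (rule 182): 00111010100
Gen 4 (rule 102): 01001111100
Gen 5 (rule 161): 00000111001
Gen 6 (rule 122): 00001101110
Gen 7 (rule 182): 00010010101
Gen 8 (rule 102): 00110111111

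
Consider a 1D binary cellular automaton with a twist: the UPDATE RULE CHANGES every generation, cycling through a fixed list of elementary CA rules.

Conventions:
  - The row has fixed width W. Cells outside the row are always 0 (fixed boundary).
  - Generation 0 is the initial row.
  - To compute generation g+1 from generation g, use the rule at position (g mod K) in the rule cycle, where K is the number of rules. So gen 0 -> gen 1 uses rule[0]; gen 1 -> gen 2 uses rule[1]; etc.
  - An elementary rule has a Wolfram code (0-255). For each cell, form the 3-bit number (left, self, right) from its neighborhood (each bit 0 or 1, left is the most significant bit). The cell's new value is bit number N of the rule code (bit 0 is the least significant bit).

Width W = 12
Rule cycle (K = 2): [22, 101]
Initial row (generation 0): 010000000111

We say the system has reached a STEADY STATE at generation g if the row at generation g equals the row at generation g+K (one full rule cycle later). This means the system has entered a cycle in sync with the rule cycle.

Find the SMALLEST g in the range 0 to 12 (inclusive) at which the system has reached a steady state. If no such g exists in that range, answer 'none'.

Answer: 2

Derivation:
Gen 0: 010000000111
Gen 1 (rule 22): 111000001000
Gen 2 (rule 101): 001011101011
Gen 3 (rule 22): 011000001000
Gen 4 (rule 101): 001011101011
Gen 5 (rule 22): 011000001000
Gen 6 (rule 101): 001011101011
Gen 7 (rule 22): 011000001000
Gen 8 (rule 101): 001011101011
Gen 9 (rule 22): 011000001000
Gen 10 (rule 101): 001011101011
Gen 11 (rule 22): 011000001000
Gen 12 (rule 101): 001011101011
Gen 13 (rule 22): 011000001000
Gen 14 (rule 101): 001011101011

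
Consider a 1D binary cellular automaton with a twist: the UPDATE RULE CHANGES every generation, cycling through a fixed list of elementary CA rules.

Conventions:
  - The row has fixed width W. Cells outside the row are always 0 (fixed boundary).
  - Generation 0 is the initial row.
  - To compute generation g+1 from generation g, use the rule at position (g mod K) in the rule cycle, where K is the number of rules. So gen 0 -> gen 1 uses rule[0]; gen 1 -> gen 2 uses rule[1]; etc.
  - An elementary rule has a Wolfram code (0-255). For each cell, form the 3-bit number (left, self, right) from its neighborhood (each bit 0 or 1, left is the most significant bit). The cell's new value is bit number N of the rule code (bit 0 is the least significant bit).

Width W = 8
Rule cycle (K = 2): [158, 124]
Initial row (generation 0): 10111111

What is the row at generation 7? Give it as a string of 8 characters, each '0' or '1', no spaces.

Answer: 11000110

Derivation:
Gen 0: 10111111
Gen 1 (rule 158): 10111110
Gen 2 (rule 124): 11100011
Gen 3 (rule 158): 11010110
Gen 4 (rule 124): 11111111
Gen 5 (rule 158): 11111110
Gen 6 (rule 124): 10000011
Gen 7 (rule 158): 11000110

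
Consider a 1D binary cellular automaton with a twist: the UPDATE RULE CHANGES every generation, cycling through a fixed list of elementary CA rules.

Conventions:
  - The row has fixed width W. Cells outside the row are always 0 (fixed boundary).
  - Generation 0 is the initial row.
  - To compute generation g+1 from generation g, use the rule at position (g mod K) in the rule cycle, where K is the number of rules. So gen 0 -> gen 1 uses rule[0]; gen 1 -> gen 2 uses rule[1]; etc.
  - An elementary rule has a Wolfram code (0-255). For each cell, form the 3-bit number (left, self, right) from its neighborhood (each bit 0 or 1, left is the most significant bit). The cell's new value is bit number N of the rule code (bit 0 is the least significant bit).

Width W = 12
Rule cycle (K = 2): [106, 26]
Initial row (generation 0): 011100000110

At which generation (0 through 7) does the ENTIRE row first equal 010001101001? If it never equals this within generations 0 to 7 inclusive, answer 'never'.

Answer: never

Derivation:
Gen 0: 011100000110
Gen 1 (rule 106): 110100001110
Gen 2 (rule 26): 100010011001
Gen 3 (rule 106): 000100111010
Gen 4 (rule 26): 001011100001
Gen 5 (rule 106): 010110100010
Gen 6 (rule 26): 100100010101
Gen 7 (rule 106): 001000101010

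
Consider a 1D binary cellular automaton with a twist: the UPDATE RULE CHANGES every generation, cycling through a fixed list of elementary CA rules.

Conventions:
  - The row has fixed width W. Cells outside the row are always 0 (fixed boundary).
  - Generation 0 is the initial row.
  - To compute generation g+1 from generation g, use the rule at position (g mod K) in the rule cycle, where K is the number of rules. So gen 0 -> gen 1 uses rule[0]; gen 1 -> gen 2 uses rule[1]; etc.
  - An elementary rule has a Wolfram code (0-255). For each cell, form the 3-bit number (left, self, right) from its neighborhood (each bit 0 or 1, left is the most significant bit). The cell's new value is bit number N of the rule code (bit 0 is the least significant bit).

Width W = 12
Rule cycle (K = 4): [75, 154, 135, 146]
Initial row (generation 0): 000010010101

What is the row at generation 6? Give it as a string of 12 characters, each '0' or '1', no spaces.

Answer: 000110111010

Derivation:
Gen 0: 000010010101
Gen 1 (rule 75): 111100100000
Gen 2 (rule 154): 111011010000
Gen 3 (rule 135): 010000010111
Gen 4 (rule 146): 101000100010
Gen 5 (rule 75): 000011001100
Gen 6 (rule 154): 000110111010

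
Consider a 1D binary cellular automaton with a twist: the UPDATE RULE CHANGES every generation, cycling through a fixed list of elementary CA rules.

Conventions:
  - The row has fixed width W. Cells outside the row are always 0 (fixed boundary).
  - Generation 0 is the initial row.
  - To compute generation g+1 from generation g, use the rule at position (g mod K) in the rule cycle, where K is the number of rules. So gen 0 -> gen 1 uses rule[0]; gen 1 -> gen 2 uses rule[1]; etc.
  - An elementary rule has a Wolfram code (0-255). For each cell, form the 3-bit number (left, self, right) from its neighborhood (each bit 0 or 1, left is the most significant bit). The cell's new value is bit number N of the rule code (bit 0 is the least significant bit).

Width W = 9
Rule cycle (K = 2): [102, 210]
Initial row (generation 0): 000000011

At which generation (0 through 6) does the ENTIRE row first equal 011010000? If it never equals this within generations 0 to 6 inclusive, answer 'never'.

Gen 0: 000000011
Gen 1 (rule 102): 000000101
Gen 2 (rule 210): 000001000
Gen 3 (rule 102): 000011000
Gen 4 (rule 210): 000101100
Gen 5 (rule 102): 001110100
Gen 6 (rule 210): 010110010

Answer: never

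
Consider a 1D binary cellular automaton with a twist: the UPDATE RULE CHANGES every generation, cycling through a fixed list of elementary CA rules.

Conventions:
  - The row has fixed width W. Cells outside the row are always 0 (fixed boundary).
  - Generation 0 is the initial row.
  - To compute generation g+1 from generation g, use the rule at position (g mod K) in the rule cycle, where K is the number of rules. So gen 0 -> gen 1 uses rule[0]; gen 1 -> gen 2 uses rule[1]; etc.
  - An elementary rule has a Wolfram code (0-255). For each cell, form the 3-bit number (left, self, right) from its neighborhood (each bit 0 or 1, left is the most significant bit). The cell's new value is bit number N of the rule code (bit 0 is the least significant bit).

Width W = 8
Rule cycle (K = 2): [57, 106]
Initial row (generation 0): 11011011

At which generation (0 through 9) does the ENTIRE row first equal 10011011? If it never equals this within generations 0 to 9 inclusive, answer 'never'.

Answer: never

Derivation:
Gen 0: 11011011
Gen 1 (rule 57): 10110110
Gen 2 (rule 106): 01111110
Gen 3 (rule 57): 01000001
Gen 4 (rule 106): 10000010
Gen 5 (rule 57): 01111001
Gen 6 (rule 106): 11001010
Gen 7 (rule 57): 10100101
Gen 8 (rule 106): 01001010
Gen 9 (rule 57): 00100101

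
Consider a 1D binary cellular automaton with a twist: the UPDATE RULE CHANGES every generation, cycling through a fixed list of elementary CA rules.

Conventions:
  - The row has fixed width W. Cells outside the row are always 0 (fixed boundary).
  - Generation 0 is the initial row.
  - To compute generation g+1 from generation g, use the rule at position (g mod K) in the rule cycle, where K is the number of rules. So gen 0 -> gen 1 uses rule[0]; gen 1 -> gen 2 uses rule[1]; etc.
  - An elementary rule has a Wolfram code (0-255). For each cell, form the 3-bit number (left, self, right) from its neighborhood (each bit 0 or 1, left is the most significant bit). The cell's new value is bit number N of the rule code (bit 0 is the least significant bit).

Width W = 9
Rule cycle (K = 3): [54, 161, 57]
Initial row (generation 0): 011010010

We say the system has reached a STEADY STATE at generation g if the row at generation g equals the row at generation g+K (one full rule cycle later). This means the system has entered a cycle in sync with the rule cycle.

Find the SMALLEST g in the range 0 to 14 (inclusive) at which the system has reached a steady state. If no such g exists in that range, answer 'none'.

Gen 0: 011010010
Gen 1 (rule 54): 100111111
Gen 2 (rule 161): 000011110
Gen 3 (rule 57): 111010001
Gen 4 (rule 54): 000111011
Gen 5 (rule 161): 110010100
Gen 6 (rule 57): 101001011
Gen 7 (rule 54): 111111100
Gen 8 (rule 161): 011111001
Gen 9 (rule 57): 010000100
Gen 10 (rule 54): 111001110
Gen 11 (rule 161): 010000100
Gen 12 (rule 57): 001110011
Gen 13 (rule 54): 010001100
Gen 14 (rule 161): 000100001
Gen 15 (rule 57): 110011100
Gen 16 (rule 54): 001100010
Gen 17 (rule 161): 100001000

Answer: none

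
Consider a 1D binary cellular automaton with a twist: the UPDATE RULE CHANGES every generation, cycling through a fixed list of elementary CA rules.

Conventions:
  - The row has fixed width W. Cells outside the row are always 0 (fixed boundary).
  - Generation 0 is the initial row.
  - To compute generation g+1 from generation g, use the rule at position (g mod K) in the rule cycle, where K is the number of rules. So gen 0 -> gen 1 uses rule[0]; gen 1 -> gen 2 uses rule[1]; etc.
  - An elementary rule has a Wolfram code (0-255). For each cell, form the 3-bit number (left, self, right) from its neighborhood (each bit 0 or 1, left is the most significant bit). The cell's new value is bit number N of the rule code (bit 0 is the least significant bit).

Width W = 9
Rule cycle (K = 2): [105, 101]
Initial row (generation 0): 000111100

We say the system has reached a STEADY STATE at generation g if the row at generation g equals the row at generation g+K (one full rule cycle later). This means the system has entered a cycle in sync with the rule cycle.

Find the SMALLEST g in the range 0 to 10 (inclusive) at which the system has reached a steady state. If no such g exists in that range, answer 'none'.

Gen 0: 000111100
Gen 1 (rule 105): 110100101
Gen 2 (rule 101): 011100111
Gen 3 (rule 105): 010100101
Gen 4 (rule 101): 011100111
Gen 5 (rule 105): 010100101
Gen 6 (rule 101): 011100111
Gen 7 (rule 105): 010100101
Gen 8 (rule 101): 011100111
Gen 9 (rule 105): 010100101
Gen 10 (rule 101): 011100111
Gen 11 (rule 105): 010100101
Gen 12 (rule 101): 011100111

Answer: 2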